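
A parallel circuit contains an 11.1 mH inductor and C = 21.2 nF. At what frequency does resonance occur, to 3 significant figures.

10.4 kHz

ω₀ = 1/√(LC) = 1/√(0.0111 × 2.12e-08) = 65190 rad/s
f₀ = ω₀/(2π) = 10.4 kHz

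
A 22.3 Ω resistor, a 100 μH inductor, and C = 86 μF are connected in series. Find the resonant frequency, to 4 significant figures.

1.716 kHz

ω₀ = 1/√(LC) = 1/√(0.0001 × 8.6e-05) = 10780 rad/s
f₀ = ω₀/(2π) = 1.716 kHz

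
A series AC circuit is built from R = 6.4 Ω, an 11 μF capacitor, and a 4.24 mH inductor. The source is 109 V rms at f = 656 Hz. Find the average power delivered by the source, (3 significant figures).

ω = 2πf = 4122 rad/s
X_L = ωL = 17.5 Ω
X_C = 1/(ωC) = 22.1 Ω
Net reactance X = X_L − X_C = -4.58 Ω
Z = 6.40 − j4.58 Ω
|Z| = √(6.40² + 4.58²) = 7.87 Ω
∠Z = arctan(-4.58/6.40) = -35.6°
I = V/|Z| = 13.9 A
P = VI cos φ = 109 × 13.9 × cos(-35.6°) = 1.23 kW

1.23 kW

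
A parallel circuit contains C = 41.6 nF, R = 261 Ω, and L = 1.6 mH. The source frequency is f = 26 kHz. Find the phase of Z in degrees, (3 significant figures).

-37.8°

ω = 2πf = 163400 rad/s
X_L = ωL = 261 Ω
X_C = 1/(ωC) = 147 Ω
Parallel: admittances add. Y = 1/R + 1/(jωL) + jωC
Y = (0.00383 + j0.00297) S
|Y| = 0.00485 S → |Z| = 1/|Y| = 206 Ω, ∠Z = −∠Y = -37.8°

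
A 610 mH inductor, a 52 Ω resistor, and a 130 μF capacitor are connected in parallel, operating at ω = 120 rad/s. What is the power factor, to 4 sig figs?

X_L = ωL = 73.20 Ω
X_C = 1/(ωC) = 64.10 Ω
Parallel: admittances add. Y = 1/R + 1/(jωL) + jωC
Y = (0.01923 + j0.001939) S
|Y| = 0.01933 S → |Z| = 1/|Y| = 51.74 Ω, ∠Z = −∠Y = -5.757°
cos φ = cos(-5.757°) = 0.9950

0.9950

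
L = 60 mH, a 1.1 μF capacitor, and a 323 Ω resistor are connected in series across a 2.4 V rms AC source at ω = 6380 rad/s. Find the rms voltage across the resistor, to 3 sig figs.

1.93 V

X_L = ωL = 383 Ω
X_C = 1/(ωC) = 142 Ω
Net reactance X = X_L − X_C = 240 Ω
Z = 323 + j240 Ω
|Z| = √(323² + 240²) = 403 Ω
I = V/|Z| = 5.96 mA
V_R = I·|Z_R| = 0.00596 × 323 = 1.93 V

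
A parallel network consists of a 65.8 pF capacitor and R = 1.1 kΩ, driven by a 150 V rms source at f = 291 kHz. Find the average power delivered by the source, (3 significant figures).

ω = 2πf = 1.828e+06 rad/s
X_C = 1/(ωC) = 8310 Ω
Parallel: admittances add. Y = 1/R + jωC
Y = (0.000909 + j0.000120) S
|Y| = 0.000917 S → |Z| = 1/|Y| = 1090 Ω, ∠Z = −∠Y = -7.54°
I = V/|Z| = 138 mA
P = VI cos φ = 150 × 0.138 × cos(-7.54°) = 20.5 W

20.5 W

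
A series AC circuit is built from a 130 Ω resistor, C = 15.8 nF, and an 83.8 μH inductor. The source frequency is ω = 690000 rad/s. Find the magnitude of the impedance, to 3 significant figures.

134 Ω

X_L = ωL = 57.8 Ω
X_C = 1/(ωC) = 91.7 Ω
Net reactance X = X_L − X_C = -33.9 Ω
Z = 130 − j33.9 Ω
|Z| = √(130² + 33.9²) = 134 Ω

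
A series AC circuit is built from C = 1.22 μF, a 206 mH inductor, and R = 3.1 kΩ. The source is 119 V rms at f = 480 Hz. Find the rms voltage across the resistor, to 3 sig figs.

118 V

ω = 2πf = 3016 rad/s
X_L = ωL = 621 Ω
X_C = 1/(ωC) = 272 Ω
Net reactance X = X_L − X_C = 350 Ω
Z = 3100 + j350 Ω
|Z| = √(3100² + 350²) = 3120 Ω
I = V/|Z| = 38.1 mA
V_R = I·|Z_R| = 0.0381 × 3100 = 118 V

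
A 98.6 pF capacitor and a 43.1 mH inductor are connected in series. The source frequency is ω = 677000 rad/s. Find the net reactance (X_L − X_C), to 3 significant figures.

14200 Ω

X_L = ωL = 29200 Ω
X_C = 1/(ωC) = 15000 Ω
X = 29200 − 15000 = 14200 Ω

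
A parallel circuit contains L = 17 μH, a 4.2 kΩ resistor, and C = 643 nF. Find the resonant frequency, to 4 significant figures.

ω₀ = 1/√(LC) = 1/√(1.7e-05 × 6.43e-07) = 302500 rad/s
f₀ = ω₀/(2π) = 48.14 kHz

48.14 kHz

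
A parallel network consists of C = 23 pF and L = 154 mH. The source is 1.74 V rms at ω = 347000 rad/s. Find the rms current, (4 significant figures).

X_L = ωL = 53440 Ω
X_C = 1/(ωC) = 125300 Ω
Parallel: admittances add. Y = 1/(jωL) + jωC
Y = (0 − j1.073e-05) S
|Y| = 1.073e-05 S → |Z| = 1/|Y| = 93180 Ω, ∠Z = −∠Y = 90.00°
I = V/|Z| = 1.74/93180 = 18.67 μA

18.67 μA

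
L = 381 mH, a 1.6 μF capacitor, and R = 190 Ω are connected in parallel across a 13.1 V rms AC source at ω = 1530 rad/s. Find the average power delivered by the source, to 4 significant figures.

903.2 mW

X_L = ωL = 582.9 Ω
X_C = 1/(ωC) = 408.5 Ω
Parallel: admittances add. Y = 1/R + 1/(jωL) + jωC
Y = (0.005263 + j0.0007325) S
|Y| = 0.005314 S → |Z| = 1/|Y| = 188.2 Ω, ∠Z = −∠Y = -7.924°
I = V/|Z| = 69.61 mA
P = VI cos φ = 13.1 × 0.06961 × cos(-7.924°) = 903.2 mW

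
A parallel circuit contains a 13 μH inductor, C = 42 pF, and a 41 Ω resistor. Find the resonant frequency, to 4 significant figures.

6.811 MHz

ω₀ = 1/√(LC) = 1/√(1.3e-05 × 4.2e-11) = 4.28e+07 rad/s
f₀ = ω₀/(2π) = 6.811 MHz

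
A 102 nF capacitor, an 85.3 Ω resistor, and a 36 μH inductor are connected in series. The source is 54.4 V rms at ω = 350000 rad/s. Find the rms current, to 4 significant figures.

X_L = ωL = 12.60 Ω
X_C = 1/(ωC) = 28.01 Ω
Net reactance X = X_L − X_C = -15.41 Ω
Z = 85.30 − j15.41 Ω
|Z| = √(85.30² + 15.41²) = 86.68 Ω
I = V/|Z| = 54.4/86.68 = 627.6 mA

627.6 mA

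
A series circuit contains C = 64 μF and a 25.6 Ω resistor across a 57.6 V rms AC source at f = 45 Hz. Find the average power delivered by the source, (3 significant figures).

22.9 W

ω = 2πf = 282.7 rad/s
X_C = 1/(ωC) = 55.3 Ω
Z = 25.6 − j55.3 Ω
|Z| = √(25.6² + 55.3²) = 60.9 Ω
∠Z = arctan(-55.3/25.6) = -65.1°
I = V/|Z| = 946 mA
P = VI cos φ = 57.6 × 0.946 × cos(-65.1°) = 22.9 W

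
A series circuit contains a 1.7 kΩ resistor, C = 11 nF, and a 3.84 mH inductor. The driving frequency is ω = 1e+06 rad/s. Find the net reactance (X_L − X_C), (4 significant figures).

X_L = ωL = 3840 Ω
X_C = 1/(ωC) = 90.91 Ω
X = 3840 − 90.91 = 3749 Ω

3749 Ω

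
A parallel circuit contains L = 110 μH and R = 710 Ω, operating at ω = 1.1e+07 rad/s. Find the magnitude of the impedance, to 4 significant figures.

612.4 Ω

X_L = ωL = 1210 Ω
Parallel: admittances add. Y = 1/R + 1/(jωL)
Y = (0.001408 − j0.0008264) S
|Y| = 0.001633 S → |Z| = 1/|Y| = 612.4 Ω, ∠Z = −∠Y = 30.40°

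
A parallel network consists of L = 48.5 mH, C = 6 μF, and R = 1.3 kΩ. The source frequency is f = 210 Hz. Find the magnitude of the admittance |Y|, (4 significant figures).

ω = 2πf = 1319 rad/s
X_L = ωL = 63.99 Ω
X_C = 1/(ωC) = 126.3 Ω
Parallel: admittances add. Y = 1/R + 1/(jωL) + jωC
Y = (0.0007692 − j0.007710) S
|Y| = 0.007748 S → |Z| = 1/|Y| = 129.1 Ω, ∠Z = −∠Y = 84.30°

7.748 mS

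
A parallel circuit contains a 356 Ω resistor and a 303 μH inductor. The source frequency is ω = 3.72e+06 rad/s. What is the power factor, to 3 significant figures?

X_L = ωL = 1130 Ω
Parallel: admittances add. Y = 1/R + 1/(jωL)
Y = (0.00281 − j0.000887) S
|Y| = 0.00295 S → |Z| = 1/|Y| = 339 Ω, ∠Z = −∠Y = 17.5°
cos φ = cos(17.5°) = 0.954

0.954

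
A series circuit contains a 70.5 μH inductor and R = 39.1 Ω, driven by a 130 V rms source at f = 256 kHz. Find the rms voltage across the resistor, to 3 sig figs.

ω = 2πf = 1.608e+06 rad/s
X_L = ωL = 113 Ω
Z = 39.1 + j113 Ω
|Z| = √(39.1² + 113²) = 120 Ω
I = V/|Z| = 1.08 A
V_R = I·|Z_R| = 1.08 × 39.1 = 42.4 V

42.4 V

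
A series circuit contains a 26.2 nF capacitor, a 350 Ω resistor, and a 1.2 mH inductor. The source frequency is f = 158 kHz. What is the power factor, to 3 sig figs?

0.291

ω = 2πf = 992700 rad/s
X_L = ωL = 1190 Ω
X_C = 1/(ωC) = 38.4 Ω
Net reactance X = X_L − X_C = 1150 Ω
Z = 350 + j1150 Ω
|Z| = √(350² + 1150²) = 1200 Ω
∠Z = arctan(1150/350) = 73.1°
cos φ = cos(73.1°) = 0.291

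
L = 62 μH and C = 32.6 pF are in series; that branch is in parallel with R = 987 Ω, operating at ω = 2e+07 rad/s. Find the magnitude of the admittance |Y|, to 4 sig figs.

3.552 mS

X_L = ωL = 1240 Ω
X_C = 1/(ωC) = 1534 Ω
Branch 1: Z₁ = R = 987.0 Ω
Branch 2 (series LC): Z₂ = j(X_L − X_C) = −j293.7 Ω
Parallel: Z = Z₁Z₂/(Z₁+Z₂), |Z| = 281.5 Ω, ∠Z = -73.43°
|Y| = 1/|Z| = 3.552 mS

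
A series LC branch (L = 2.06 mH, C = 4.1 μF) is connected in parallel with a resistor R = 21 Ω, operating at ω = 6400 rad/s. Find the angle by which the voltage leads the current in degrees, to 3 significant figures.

X_L = ωL = 13.2 Ω
X_C = 1/(ωC) = 38.1 Ω
Branch 1: Z₁ = R = 21.0 Ω
Branch 2 (series LC): Z₂ = j(X_L − X_C) = −j24.9 Ω
Parallel: Z = Z₁Z₂/(Z₁+Z₂), |Z| = 16.1 Ω, ∠Z = -40.1°

-40.1°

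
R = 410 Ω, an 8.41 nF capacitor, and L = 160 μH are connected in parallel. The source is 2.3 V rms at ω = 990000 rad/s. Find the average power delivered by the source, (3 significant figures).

12.9 mW

X_L = ωL = 158 Ω
X_C = 1/(ωC) = 120 Ω
Parallel: admittances add. Y = 1/R + 1/(jωL) + jωC
Y = (0.00244 + j0.00201) S
|Y| = 0.00316 S → |Z| = 1/|Y| = 316 Ω, ∠Z = −∠Y = -39.5°
I = V/|Z| = 7.27 mA
P = VI cos φ = 2.3 × 0.00727 × cos(-39.5°) = 12.9 mW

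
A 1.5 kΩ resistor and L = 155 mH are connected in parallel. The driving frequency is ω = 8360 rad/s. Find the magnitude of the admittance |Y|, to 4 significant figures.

1.020 mS

X_L = ωL = 1296 Ω
Parallel: admittances add. Y = 1/R + 1/(jωL)
Y = (0.0006667 − j0.0007717) S
|Y| = 0.001020 S → |Z| = 1/|Y| = 980.6 Ω, ∠Z = −∠Y = 49.18°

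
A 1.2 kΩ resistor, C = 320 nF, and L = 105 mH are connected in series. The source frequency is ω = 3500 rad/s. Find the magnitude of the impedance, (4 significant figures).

1310 Ω

X_L = ωL = 367.5 Ω
X_C = 1/(ωC) = 892.9 Ω
Net reactance X = X_L − X_C = -525.4 Ω
Z = 1200 − j525.4 Ω
|Z| = √(1200² + 525.4²) = 1310 Ω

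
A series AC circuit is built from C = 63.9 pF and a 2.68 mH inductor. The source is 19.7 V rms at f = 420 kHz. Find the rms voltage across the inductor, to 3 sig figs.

ω = 2πf = 2.639e+06 rad/s
X_L = ωL = 7070 Ω
X_C = 1/(ωC) = 5930 Ω
Net reactance X = X_L − X_C = 1140 Ω
Z = j1140 Ω
|Z| = √(0² + 1140²) = 1140 Ω
I = V/|Z| = 17.2 mA
V_L = I·|Z_L| = 0.0172 × 7070 = 122 V

122 V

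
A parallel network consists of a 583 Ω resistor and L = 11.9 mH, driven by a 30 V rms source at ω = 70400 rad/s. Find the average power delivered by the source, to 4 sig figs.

X_L = ωL = 837.8 Ω
Parallel: admittances add. Y = 1/R + 1/(jωL)
Y = (0.001715 − j0.001194) S
|Y| = 0.002090 S → |Z| = 1/|Y| = 478.5 Ω, ∠Z = −∠Y = 34.83°
I = V/|Z| = 62.69 mA
P = VI cos φ = 30 × 0.06269 × cos(34.83°) = 1.544 W

1.544 W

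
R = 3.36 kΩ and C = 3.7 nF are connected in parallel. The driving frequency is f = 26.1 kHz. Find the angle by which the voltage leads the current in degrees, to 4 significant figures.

-63.87°

ω = 2πf = 164000 rad/s
X_C = 1/(ωC) = 1648 Ω
Parallel: admittances add. Y = 1/R + jωC
Y = (0.0002976 + j0.0006068) S
|Y| = 0.0006758 S → |Z| = 1/|Y| = 1480 Ω, ∠Z = −∠Y = -63.87°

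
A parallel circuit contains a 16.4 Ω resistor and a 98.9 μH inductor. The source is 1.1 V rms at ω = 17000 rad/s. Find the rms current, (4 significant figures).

X_L = ωL = 1.681 Ω
Parallel: admittances add. Y = 1/R + 1/(jωL)
Y = (0.06098 − j0.5948) S
|Y| = 0.5979 S → |Z| = 1/|Y| = 1.673 Ω, ∠Z = −∠Y = 84.15°
I = V/|Z| = 1.1/1.673 = 657.7 mA

657.7 mA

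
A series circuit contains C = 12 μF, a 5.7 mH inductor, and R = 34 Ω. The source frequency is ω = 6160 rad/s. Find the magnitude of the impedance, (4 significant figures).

X_L = ωL = 35.11 Ω
X_C = 1/(ωC) = 13.53 Ω
Net reactance X = X_L − X_C = 21.58 Ω
Z = 34.00 + j21.58 Ω
|Z| = √(34.00² + 21.58²) = 40.27 Ω

40.27 Ω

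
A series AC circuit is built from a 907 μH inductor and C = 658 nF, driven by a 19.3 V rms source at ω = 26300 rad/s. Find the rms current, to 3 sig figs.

569 mA

X_L = ωL = 23.9 Ω
X_C = 1/(ωC) = 57.8 Ω
Net reactance X = X_L − X_C = -33.9 Ω
Z = − j33.9 Ω
|Z| = √(0² + 33.9²) = 33.9 Ω
I = V/|Z| = 19.3/33.9 = 569 mA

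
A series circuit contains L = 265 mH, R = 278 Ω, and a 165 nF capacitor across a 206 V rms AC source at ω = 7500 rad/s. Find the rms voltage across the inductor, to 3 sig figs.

338 V

X_L = ωL = 1990 Ω
X_C = 1/(ωC) = 808 Ω
Net reactance X = X_L − X_C = 1180 Ω
Z = 278 + j1180 Ω
|Z| = √(278² + 1180²) = 1210 Ω
I = V/|Z| = 170 mA
V_L = I·|Z_L| = 0.170 × 1990 = 338 V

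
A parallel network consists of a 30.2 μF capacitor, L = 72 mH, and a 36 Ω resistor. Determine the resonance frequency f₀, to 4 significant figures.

ω₀ = 1/√(LC) = 1/√(0.072 × 3.02e-05) = 678.2 rad/s
f₀ = ω₀/(2π) = 107.9 Hz

107.9 Hz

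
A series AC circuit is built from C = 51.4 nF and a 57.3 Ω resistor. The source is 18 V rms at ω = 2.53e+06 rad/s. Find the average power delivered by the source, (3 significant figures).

5.55 W

X_C = 1/(ωC) = 7.69 Ω
Z = 57.3 − j7.69 Ω
|Z| = √(57.3² + 7.69²) = 57.8 Ω
∠Z = arctan(-7.69/57.3) = -7.64°
I = V/|Z| = 311 mA
P = VI cos φ = 18 × 0.311 × cos(-7.64°) = 5.55 W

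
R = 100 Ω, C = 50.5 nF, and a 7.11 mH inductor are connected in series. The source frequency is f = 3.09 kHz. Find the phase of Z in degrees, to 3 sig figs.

-83.5°

ω = 2πf = 19420 rad/s
X_L = ωL = 138 Ω
X_C = 1/(ωC) = 1020 Ω
Net reactance X = X_L − X_C = -882 Ω
Z = 100 − j882 Ω
|Z| = √(100² + 882²) = 888 Ω
∠Z = arctan(-882/100) = -83.5°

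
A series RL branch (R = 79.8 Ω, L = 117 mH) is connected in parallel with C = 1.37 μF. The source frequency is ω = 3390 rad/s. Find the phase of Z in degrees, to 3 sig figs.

-77.6°

X_L = ωL = 397 Ω
X_C = 1/(ωC) = 215 Ω
Branch 1 (R+jX_L): Z₁ = 79.8 + j397 Ω, |Z₁| = 405 Ω
Branch 2 (−jX_C): Z₂ = −j215 Ω
Parallel: Z = Z₁Z₂/(Z₁+Z₂), |Z| = 440 Ω, ∠Z = -77.6°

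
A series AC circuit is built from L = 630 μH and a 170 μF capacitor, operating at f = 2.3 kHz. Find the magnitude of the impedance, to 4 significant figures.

ω = 2πf = 14450 rad/s
X_L = ωL = 9.104 Ω
X_C = 1/(ωC) = 0.4070 Ω
Net reactance X = X_L − X_C = 8.697 Ω
Z = j8.697 Ω
|Z| = √(0² + 8.697²) = 8.697 Ω

8.697 Ω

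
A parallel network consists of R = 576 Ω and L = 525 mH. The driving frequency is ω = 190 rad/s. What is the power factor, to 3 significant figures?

X_L = ωL = 99.8 Ω
Parallel: admittances add. Y = 1/R + 1/(jωL)
Y = (0.00174 − j0.0100) S
|Y| = 0.0102 S → |Z| = 1/|Y| = 98.3 Ω, ∠Z = −∠Y = 80.2°
cos φ = cos(80.2°) = 0.171

0.171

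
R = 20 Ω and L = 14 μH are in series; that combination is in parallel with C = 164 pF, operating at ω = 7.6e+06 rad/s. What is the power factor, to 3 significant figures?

X_L = ωL = 106 Ω
X_C = 1/(ωC) = 802 Ω
Branch 1 (R+jX_L): Z₁ = 20.0 + j106 Ω, |Z₁| = 108 Ω
Branch 2 (−jX_C): Z₂ = −j802 Ω
Parallel: Z = Z₁Z₂/(Z₁+Z₂), |Z| = 125 Ω, ∠Z = 77.7°
cos φ = cos(77.7°) = 0.213

0.213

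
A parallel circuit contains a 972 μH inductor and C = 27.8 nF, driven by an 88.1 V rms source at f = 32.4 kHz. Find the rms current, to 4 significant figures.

53.36 mA

ω = 2πf = 203600 rad/s
X_L = ωL = 197.9 Ω
X_C = 1/(ωC) = 176.7 Ω
Parallel: admittances add. Y = 1/(jωL) + jωC
Y = (0 + j0.0006057) S
|Y| = 0.0006057 S → |Z| = 1/|Y| = 1651 Ω, ∠Z = −∠Y = -90.00°
I = V/|Z| = 88.1/1651 = 53.36 mA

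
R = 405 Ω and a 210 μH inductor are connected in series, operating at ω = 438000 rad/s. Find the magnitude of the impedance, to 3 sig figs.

415 Ω

X_L = ωL = 92.0 Ω
Z = 405 + j92.0 Ω
|Z| = √(405² + 92.0²) = 415 Ω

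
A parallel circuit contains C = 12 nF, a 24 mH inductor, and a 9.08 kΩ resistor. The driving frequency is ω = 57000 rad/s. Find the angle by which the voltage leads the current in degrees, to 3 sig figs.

X_L = ωL = 1370 Ω
X_C = 1/(ωC) = 1460 Ω
Parallel: admittances add. Y = 1/R + 1/(jωL) + jωC
Y = (0.000110 − j4.7e-05) S
|Y| = 0.000120 S → |Z| = 1/|Y| = 8350 Ω, ∠Z = −∠Y = 23.1°

23.1°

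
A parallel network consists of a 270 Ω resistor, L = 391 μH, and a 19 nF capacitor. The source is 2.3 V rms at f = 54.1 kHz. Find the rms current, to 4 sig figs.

ω = 2πf = 339900 rad/s
X_L = ωL = 132.9 Ω
X_C = 1/(ωC) = 154.8 Ω
Parallel: admittances add. Y = 1/R + 1/(jωL) + jωC
Y = (0.003704 − j0.001065) S
|Y| = 0.003854 S → |Z| = 1/|Y| = 259.5 Ω, ∠Z = −∠Y = 16.05°
I = V/|Z| = 2.3/259.5 = 8.864 mA

8.864 mA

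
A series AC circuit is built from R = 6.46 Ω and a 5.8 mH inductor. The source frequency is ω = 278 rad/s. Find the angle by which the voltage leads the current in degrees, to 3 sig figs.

X_L = ωL = 1.61 Ω
Z = 6.46 + j1.61 Ω
|Z| = √(6.46² + 1.61²) = 6.66 Ω
∠Z = arctan(1.61/6.46) = 14.0°

14.0°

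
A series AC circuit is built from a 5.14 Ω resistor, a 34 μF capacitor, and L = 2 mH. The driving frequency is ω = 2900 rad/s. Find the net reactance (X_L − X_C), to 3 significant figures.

X_L = ωL = 5.80 Ω
X_C = 1/(ωC) = 10.1 Ω
X = 5.80 − 10.1 = -4.34 Ω

-4.34 Ω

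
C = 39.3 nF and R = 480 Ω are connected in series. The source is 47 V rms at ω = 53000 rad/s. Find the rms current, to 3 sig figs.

X_C = 1/(ωC) = 480 Ω
Z = 480 − j480 Ω
|Z| = √(480² + 480²) = 679 Ω
I = V/|Z| = 47/679 = 69.2 mA

69.2 mA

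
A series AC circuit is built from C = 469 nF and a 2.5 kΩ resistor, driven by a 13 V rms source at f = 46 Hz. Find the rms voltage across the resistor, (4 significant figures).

4.172 V

ω = 2πf = 289.0 rad/s
X_C = 1/(ωC) = 7377 Ω
Z = 2500 − j7377 Ω
|Z| = √(2500² + 7377²) = 7789 Ω
I = V/|Z| = 1.669 mA
V_R = I·|Z_R| = 0.001669 × 2500 = 4.172 V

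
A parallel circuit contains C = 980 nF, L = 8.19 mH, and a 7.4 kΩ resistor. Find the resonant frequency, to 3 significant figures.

1.78 kHz

ω₀ = 1/√(LC) = 1/√(0.00819 × 9.8e-07) = 11160 rad/s
f₀ = ω₀/(2π) = 1.78 kHz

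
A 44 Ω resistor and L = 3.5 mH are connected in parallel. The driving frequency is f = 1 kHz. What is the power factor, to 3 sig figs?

0.447

ω = 2πf = 6283 rad/s
X_L = ωL = 22.0 Ω
Parallel: admittances add. Y = 1/R + 1/(jωL)
Y = (0.0227 − j0.0455) S
|Y| = 0.0508 S → |Z| = 1/|Y| = 19.7 Ω, ∠Z = −∠Y = 63.4°
cos φ = cos(63.4°) = 0.447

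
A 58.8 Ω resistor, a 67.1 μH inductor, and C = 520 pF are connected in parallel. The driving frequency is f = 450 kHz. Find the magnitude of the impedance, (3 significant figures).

57.4 Ω

ω = 2πf = 2.827e+06 rad/s
X_L = ωL = 190 Ω
X_C = 1/(ωC) = 680 Ω
Parallel: admittances add. Y = 1/R + 1/(jωL) + jωC
Y = (0.0170 − j0.00380) S
|Y| = 0.0174 S → |Z| = 1/|Y| = 57.4 Ω, ∠Z = −∠Y = 12.6°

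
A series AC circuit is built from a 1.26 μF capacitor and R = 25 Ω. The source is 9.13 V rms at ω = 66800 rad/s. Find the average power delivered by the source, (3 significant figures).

X_C = 1/(ωC) = 11.9 Ω
Z = 25.0 − j11.9 Ω
|Z| = √(25.0² + 11.9²) = 27.7 Ω
∠Z = arctan(-11.9/25.0) = -25.4°
I = V/|Z| = 330 mA
P = VI cos φ = 9.13 × 0.330 × cos(-25.4°) = 2.72 W

2.72 W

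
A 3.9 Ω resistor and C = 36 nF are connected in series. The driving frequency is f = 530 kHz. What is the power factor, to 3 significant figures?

ω = 2πf = 3.33e+06 rad/s
X_C = 1/(ωC) = 8.34 Ω
Z = 3.90 − j8.34 Ω
|Z| = √(3.90² + 8.34²) = 9.21 Ω
∠Z = arctan(-8.34/3.90) = -64.9°
cos φ = cos(-64.9°) = 0.424

0.424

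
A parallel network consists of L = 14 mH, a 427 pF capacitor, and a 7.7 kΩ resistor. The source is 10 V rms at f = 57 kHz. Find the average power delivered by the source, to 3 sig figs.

ω = 2πf = 358100 rad/s
X_L = ωL = 5010 Ω
X_C = 1/(ωC) = 6540 Ω
Parallel: admittances add. Y = 1/R + 1/(jωL) + jωC
Y = (0.000130 − j4.65e-05) S
|Y| = 0.000138 S → |Z| = 1/|Y| = 7250 Ω, ∠Z = −∠Y = 19.7°
I = V/|Z| = 1.38 mA
P = VI cos φ = 10 × 0.00138 × cos(19.7°) = 13.0 mW

13.0 mW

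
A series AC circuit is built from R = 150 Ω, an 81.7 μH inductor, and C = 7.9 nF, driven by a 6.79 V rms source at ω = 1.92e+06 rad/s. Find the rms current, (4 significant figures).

X_L = ωL = 156.9 Ω
X_C = 1/(ωC) = 65.93 Ω
Net reactance X = X_L − X_C = 90.94 Ω
Z = 150.0 + j90.94 Ω
|Z| = √(150.0² + 90.94²) = 175.4 Ω
I = V/|Z| = 6.79/175.4 = 38.71 mA

38.71 mA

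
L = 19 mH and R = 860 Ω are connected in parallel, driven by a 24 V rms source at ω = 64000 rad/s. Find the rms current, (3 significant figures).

X_L = ωL = 1220 Ω
Parallel: admittances add. Y = 1/R + 1/(jωL)
Y = (0.00116 − j0.000822) S
|Y| = 0.00142 S → |Z| = 1/|Y| = 702 Ω, ∠Z = −∠Y = 35.3°
I = V/|Z| = 24/702 = 34.2 mA

34.2 mA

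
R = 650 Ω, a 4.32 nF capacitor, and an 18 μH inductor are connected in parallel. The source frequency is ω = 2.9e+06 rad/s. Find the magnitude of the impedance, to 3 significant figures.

147 Ω

X_L = ωL = 52.2 Ω
X_C = 1/(ωC) = 79.8 Ω
Parallel: admittances add. Y = 1/R + 1/(jωL) + jωC
Y = (0.00154 − j0.00663) S
|Y| = 0.00681 S → |Z| = 1/|Y| = 147 Ω, ∠Z = −∠Y = 76.9°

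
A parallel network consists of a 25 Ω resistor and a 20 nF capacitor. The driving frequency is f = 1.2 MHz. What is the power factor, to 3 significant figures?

ω = 2πf = 7.54e+06 rad/s
X_C = 1/(ωC) = 6.63 Ω
Parallel: admittances add. Y = 1/R + jωC
Y = (0.0400 + j0.151) S
|Y| = 0.156 S → |Z| = 1/|Y| = 6.41 Ω, ∠Z = −∠Y = -75.1°
cos φ = cos(-75.1°) = 0.256

0.256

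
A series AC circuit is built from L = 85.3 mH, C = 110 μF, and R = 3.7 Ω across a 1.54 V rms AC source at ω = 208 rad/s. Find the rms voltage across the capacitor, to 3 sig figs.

2.57 V

X_L = ωL = 17.7 Ω
X_C = 1/(ωC) = 43.7 Ω
Net reactance X = X_L − X_C = -26.0 Ω
Z = 3.70 − j26.0 Ω
|Z| = √(3.70² + 26.0²) = 26.2 Ω
I = V/|Z| = 58.7 mA
V_C = I·|Z_C| = 0.0587 × 43.7 = 2.57 V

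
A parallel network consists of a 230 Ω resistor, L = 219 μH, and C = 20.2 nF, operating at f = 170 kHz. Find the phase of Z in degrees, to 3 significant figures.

ω = 2πf = 1.068e+06 rad/s
X_L = ωL = 234 Ω
X_C = 1/(ωC) = 46.3 Ω
Parallel: admittances add. Y = 1/R + 1/(jωL) + jωC
Y = (0.00435 + j0.0173) S
|Y| = 0.0178 S → |Z| = 1/|Y| = 56.1 Ω, ∠Z = −∠Y = -75.9°

-75.9°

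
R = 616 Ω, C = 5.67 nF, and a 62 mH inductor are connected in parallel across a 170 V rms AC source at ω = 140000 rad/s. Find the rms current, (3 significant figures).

299 mA

X_L = ωL = 8680 Ω
X_C = 1/(ωC) = 1260 Ω
Parallel: admittances add. Y = 1/R + 1/(jωL) + jωC
Y = (0.00162 + j0.000679) S
|Y| = 0.00176 S → |Z| = 1/|Y| = 568 Ω, ∠Z = −∠Y = -22.7°
I = V/|Z| = 170/568 = 299 mA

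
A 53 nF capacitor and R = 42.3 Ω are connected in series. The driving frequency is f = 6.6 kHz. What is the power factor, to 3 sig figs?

0.0926

ω = 2πf = 41470 rad/s
X_C = 1/(ωC) = 455 Ω
Z = 42.3 − j455 Ω
|Z| = √(42.3² + 455²) = 457 Ω
∠Z = arctan(-455/42.3) = -84.7°
cos φ = cos(-84.7°) = 0.0926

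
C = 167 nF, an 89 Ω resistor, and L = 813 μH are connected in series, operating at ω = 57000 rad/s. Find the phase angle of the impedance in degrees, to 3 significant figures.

-33.4°

X_L = ωL = 46.3 Ω
X_C = 1/(ωC) = 105 Ω
Net reactance X = X_L − X_C = -58.7 Ω
Z = 89.0 − j58.7 Ω
|Z| = √(89.0² + 58.7²) = 107 Ω
∠Z = arctan(-58.7/89.0) = -33.4°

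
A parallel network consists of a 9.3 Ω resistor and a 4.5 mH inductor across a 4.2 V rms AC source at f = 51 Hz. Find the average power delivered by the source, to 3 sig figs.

ω = 2πf = 320.4 rad/s
X_L = ωL = 1.44 Ω
Parallel: admittances add. Y = 1/R + 1/(jωL)
Y = (0.108 − j0.693) S
|Y| = 0.702 S → |Z| = 1/|Y| = 1.42 Ω, ∠Z = −∠Y = 81.2°
I = V/|Z| = 2.95 A
P = VI cos φ = 4.2 × 2.95 × cos(81.2°) = 1.90 W

1.90 W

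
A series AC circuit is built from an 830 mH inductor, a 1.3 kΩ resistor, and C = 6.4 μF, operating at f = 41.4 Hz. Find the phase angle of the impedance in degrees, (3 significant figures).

ω = 2πf = 260.1 rad/s
X_L = ωL = 216 Ω
X_C = 1/(ωC) = 601 Ω
Net reactance X = X_L − X_C = -385 Ω
Z = 1300 − j385 Ω
|Z| = √(1300² + 385²) = 1360 Ω
∠Z = arctan(-385/1300) = -16.5°

-16.5°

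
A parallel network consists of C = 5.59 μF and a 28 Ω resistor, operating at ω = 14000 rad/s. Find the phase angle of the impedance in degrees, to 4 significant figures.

-65.47°

X_C = 1/(ωC) = 12.78 Ω
Parallel: admittances add. Y = 1/R + jωC
Y = (0.03571 + j0.07826) S
|Y| = 0.08602 S → |Z| = 1/|Y| = 11.62 Ω, ∠Z = −∠Y = -65.47°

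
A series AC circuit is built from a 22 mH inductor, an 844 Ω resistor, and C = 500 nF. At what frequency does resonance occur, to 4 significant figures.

ω₀ = 1/√(LC) = 1/√(0.022 × 5e-07) = 9535 rad/s
f₀ = ω₀/(2π) = 1.517 kHz

1.517 kHz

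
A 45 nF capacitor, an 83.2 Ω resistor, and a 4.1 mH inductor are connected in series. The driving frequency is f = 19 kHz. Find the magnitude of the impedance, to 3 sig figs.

ω = 2πf = 119400 rad/s
X_L = ωL = 489 Ω
X_C = 1/(ωC) = 186 Ω
Net reactance X = X_L − X_C = 303 Ω
Z = 83.2 + j303 Ω
|Z| = √(83.2² + 303²) = 315 Ω

315 Ω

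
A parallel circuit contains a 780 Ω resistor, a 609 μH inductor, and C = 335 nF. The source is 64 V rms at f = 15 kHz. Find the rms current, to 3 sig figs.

ω = 2πf = 94250 rad/s
X_L = ωL = 57.4 Ω
X_C = 1/(ωC) = 31.7 Ω
Parallel: admittances add. Y = 1/R + 1/(jωL) + jωC
Y = (0.00128 + j0.0142) S
|Y| = 0.0142 S → |Z| = 1/|Y| = 70.4 Ω, ∠Z = −∠Y = -84.8°
I = V/|Z| = 64/70.4 = 909 mA

909 mA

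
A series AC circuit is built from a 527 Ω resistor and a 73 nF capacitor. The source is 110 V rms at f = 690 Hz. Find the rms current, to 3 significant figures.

34.3 mA

ω = 2πf = 4335 rad/s
X_C = 1/(ωC) = 3160 Ω
Z = 527 − j3160 Ω
|Z| = √(527² + 3160²) = 3200 Ω
I = V/|Z| = 110/3200 = 34.3 mA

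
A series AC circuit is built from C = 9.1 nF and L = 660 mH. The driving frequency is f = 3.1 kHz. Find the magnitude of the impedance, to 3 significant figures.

7210 Ω

ω = 2πf = 19480 rad/s
X_L = ωL = 12900 Ω
X_C = 1/(ωC) = 5640 Ω
Net reactance X = X_L − X_C = 7210 Ω
Z = j7210 Ω
|Z| = √(0² + 7210²) = 7210 Ω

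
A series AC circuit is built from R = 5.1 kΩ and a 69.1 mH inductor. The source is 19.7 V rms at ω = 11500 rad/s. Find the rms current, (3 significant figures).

3.82 mA

X_L = ωL = 795 Ω
Z = 5100 + j795 Ω
|Z| = √(5100² + 795²) = 5160 Ω
I = V/|Z| = 19.7/5160 = 3.82 mA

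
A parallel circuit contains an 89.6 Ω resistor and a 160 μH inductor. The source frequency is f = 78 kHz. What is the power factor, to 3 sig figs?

0.659

ω = 2πf = 490100 rad/s
X_L = ωL = 78.4 Ω
Parallel: admittances add. Y = 1/R + 1/(jωL)
Y = (0.0112 − j0.0128) S
|Y| = 0.0169 S → |Z| = 1/|Y| = 59.0 Ω, ∠Z = −∠Y = 48.8°
cos φ = cos(48.8°) = 0.659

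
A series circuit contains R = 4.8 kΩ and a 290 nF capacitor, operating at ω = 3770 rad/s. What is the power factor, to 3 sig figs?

0.982

X_C = 1/(ωC) = 915 Ω
Z = 4800 − j915 Ω
|Z| = √(4800² + 915²) = 4890 Ω
∠Z = arctan(-915/4800) = -10.8°
cos φ = cos(-10.8°) = 0.982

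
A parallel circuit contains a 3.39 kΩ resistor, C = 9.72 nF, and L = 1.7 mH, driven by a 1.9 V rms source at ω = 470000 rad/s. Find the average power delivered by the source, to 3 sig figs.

X_L = ωL = 799 Ω
X_C = 1/(ωC) = 219 Ω
Parallel: admittances add. Y = 1/R + 1/(jωL) + jωC
Y = (0.000295 + j0.00332) S
|Y| = 0.00333 S → |Z| = 1/|Y| = 300 Ω, ∠Z = −∠Y = -84.9°
I = V/|Z| = 6.33 mA
P = VI cos φ = 1.9 × 0.00633 × cos(-84.9°) = 1.06 mW

1.06 mW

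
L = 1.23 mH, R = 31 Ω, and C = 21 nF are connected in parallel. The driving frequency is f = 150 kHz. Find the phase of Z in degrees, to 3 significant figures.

-30.4°

ω = 2πf = 942500 rad/s
X_L = ωL = 1160 Ω
X_C = 1/(ωC) = 50.5 Ω
Parallel: admittances add. Y = 1/R + 1/(jωL) + jωC
Y = (0.0323 + j0.0189) S
|Y| = 0.0374 S → |Z| = 1/|Y| = 26.7 Ω, ∠Z = −∠Y = -30.4°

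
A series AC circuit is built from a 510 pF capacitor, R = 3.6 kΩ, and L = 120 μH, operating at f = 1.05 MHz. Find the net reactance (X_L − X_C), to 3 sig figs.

494 Ω

ω = 2πf = 6.597e+06 rad/s
X_L = ωL = 792 Ω
X_C = 1/(ωC) = 297 Ω
X = 792 − 297 = 494 Ω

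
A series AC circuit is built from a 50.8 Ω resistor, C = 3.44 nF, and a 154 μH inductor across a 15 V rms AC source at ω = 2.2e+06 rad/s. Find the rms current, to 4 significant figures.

X_L = ωL = 338.8 Ω
X_C = 1/(ωC) = 132.1 Ω
Net reactance X = X_L − X_C = 206.7 Ω
Z = 50.80 + j206.7 Ω
|Z| = √(50.80² + 206.7²) = 212.8 Ω
I = V/|Z| = 15/212.8 = 70.48 mA

70.48 mA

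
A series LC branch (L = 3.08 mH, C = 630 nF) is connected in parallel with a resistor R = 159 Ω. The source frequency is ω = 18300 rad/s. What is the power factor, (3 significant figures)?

0.188

X_L = ωL = 56.4 Ω
X_C = 1/(ωC) = 86.7 Ω
Branch 1: Z₁ = R = 159 Ω
Branch 2 (series LC): Z₂ = j(X_L − X_C) = −j30.4 Ω
Parallel: Z = Z₁Z₂/(Z₁+Z₂), |Z| = 29.8 Ω, ∠Z = -79.2°
cos φ = cos(-79.2°) = 0.188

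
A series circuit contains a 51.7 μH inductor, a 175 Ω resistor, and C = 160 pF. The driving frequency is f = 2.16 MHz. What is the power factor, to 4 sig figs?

ω = 2πf = 1.357e+07 rad/s
X_L = ωL = 701.7 Ω
X_C = 1/(ωC) = 460.5 Ω
Net reactance X = X_L − X_C = 241.1 Ω
Z = 175.0 + j241.1 Ω
|Z| = √(175.0² + 241.1²) = 297.9 Ω
∠Z = arctan(241.1/175.0) = 54.03°
cos φ = cos(54.03°) = 0.5874

0.5874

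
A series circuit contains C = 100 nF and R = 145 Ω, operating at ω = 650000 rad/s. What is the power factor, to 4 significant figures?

X_C = 1/(ωC) = 15.38 Ω
Z = 145.0 − j15.38 Ω
|Z| = √(145.0² + 15.38²) = 145.8 Ω
∠Z = arctan(-15.38/145.0) = -6.056°
cos φ = cos(-6.056°) = 0.9944

0.9944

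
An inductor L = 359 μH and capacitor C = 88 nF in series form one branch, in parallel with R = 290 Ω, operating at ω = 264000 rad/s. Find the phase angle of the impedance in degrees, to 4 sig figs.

79.89°

X_L = ωL = 94.78 Ω
X_C = 1/(ωC) = 43.04 Ω
Branch 1: Z₁ = R = 290.0 Ω
Branch 2 (series LC): Z₂ = j(X_L − X_C) = j51.73 Ω
Parallel: Z = Z₁Z₂/(Z₁+Z₂), |Z| = 50.93 Ω, ∠Z = 79.89°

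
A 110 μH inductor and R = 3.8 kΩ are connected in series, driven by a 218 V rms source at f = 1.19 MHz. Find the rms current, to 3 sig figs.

ω = 2πf = 7.477e+06 rad/s
X_L = ωL = 822 Ω
Z = 3800 + j822 Ω
|Z| = √(3800² + 822²) = 3890 Ω
I = V/|Z| = 218/3890 = 56.1 mA

56.1 mA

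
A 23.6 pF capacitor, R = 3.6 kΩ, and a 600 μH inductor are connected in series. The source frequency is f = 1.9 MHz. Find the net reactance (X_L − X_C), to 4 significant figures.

ω = 2πf = 1.194e+07 rad/s
X_L = ωL = 7163 Ω
X_C = 1/(ωC) = 3549 Ω
X = 7163 − 3549 = 3613 Ω

3613 Ω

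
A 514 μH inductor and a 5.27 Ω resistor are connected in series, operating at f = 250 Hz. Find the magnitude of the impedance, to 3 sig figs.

ω = 2πf = 1571 rad/s
X_L = ωL = 0.807 Ω
Z = 5.27 + j0.807 Ω
|Z| = √(5.27² + 0.807²) = 5.33 Ω

5.33 Ω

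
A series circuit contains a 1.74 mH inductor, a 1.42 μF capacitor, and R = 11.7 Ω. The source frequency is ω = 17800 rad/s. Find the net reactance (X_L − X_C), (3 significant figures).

-8.59 Ω

X_L = ωL = 31.0 Ω
X_C = 1/(ωC) = 39.6 Ω
X = 31.0 − 39.6 = -8.59 Ω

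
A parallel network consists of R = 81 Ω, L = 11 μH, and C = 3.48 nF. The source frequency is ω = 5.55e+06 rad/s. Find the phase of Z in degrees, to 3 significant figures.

X_L = ωL = 61.0 Ω
X_C = 1/(ωC) = 51.8 Ω
Parallel: admittances add. Y = 1/R + 1/(jωL) + jωC
Y = (0.0123 + j0.00293) S
|Y| = 0.0127 S → |Z| = 1/|Y| = 78.8 Ω, ∠Z = −∠Y = -13.4°

-13.4°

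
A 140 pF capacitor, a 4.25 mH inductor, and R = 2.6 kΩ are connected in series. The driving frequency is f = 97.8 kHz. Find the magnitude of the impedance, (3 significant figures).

ω = 2πf = 614500 rad/s
X_L = ωL = 2610 Ω
X_C = 1/(ωC) = 11600 Ω
Net reactance X = X_L − X_C = -9010 Ω
Z = 2600 − j9010 Ω
|Z| = √(2600² + 9010²) = 9380 Ω

9380 Ω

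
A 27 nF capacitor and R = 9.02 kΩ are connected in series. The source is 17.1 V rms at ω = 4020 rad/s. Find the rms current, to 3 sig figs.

X_C = 1/(ωC) = 9210 Ω
Z = 9020 − j9210 Ω
|Z| = √(9020² + 9210²) = 12900 Ω
I = V/|Z| = 17.1/12900 = 1.33 mA

1.33 mA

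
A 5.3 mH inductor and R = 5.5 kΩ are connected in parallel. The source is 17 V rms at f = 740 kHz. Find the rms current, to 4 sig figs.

ω = 2πf = 4.65e+06 rad/s
X_L = ωL = 24640 Ω
Parallel: admittances add. Y = 1/R + 1/(jωL)
Y = (0.0001818 − j4.058e-05) S
|Y| = 0.0001863 S → |Z| = 1/|Y| = 5368 Ω, ∠Z = −∠Y = 12.58°
I = V/|Z| = 17/5368 = 3.167 mA

3.167 mA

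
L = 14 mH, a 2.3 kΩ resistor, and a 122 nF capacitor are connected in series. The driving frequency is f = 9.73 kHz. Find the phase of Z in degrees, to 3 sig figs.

ω = 2πf = 61140 rad/s
X_L = ωL = 856 Ω
X_C = 1/(ωC) = 134 Ω
Net reactance X = X_L − X_C = 722 Ω
Z = 2300 + j722 Ω
|Z| = √(2300² + 722²) = 2410 Ω
∠Z = arctan(722/2300) = 17.4°

17.4°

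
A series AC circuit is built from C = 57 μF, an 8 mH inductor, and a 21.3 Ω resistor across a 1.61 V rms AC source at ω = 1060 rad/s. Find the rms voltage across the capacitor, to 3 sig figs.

X_L = ωL = 8.48 Ω
X_C = 1/(ωC) = 16.6 Ω
Net reactance X = X_L − X_C = -8.07 Ω
Z = 21.3 − j8.07 Ω
|Z| = √(21.3² + 8.07²) = 22.8 Ω
I = V/|Z| = 70.7 mA
V_C = I·|Z_C| = 0.0707 × 16.6 = 1.17 V

1.17 V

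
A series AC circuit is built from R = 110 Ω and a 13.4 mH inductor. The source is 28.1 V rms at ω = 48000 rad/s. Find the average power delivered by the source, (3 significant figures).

X_L = ωL = 643 Ω
Z = 110 + j643 Ω
|Z| = √(110² + 643²) = 653 Ω
∠Z = arctan(643/110) = 80.3°
I = V/|Z| = 43.1 mA
P = VI cos φ = 28.1 × 0.0431 × cos(80.3°) = 204 mW

204 mW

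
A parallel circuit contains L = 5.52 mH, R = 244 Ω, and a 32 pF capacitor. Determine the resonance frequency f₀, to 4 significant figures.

ω₀ = 1/√(LC) = 1/√(0.00552 × 3.2e-11) = 2.379e+06 rad/s
f₀ = ω₀/(2π) = 378.7 kHz

378.7 kHz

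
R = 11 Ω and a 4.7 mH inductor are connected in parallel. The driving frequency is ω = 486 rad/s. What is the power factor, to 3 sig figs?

0.203

X_L = ωL = 2.28 Ω
Parallel: admittances add. Y = 1/R + 1/(jωL)
Y = (0.0909 − j0.438) S
|Y| = 0.447 S → |Z| = 1/|Y| = 2.24 Ω, ∠Z = −∠Y = 78.3°
cos φ = cos(78.3°) = 0.203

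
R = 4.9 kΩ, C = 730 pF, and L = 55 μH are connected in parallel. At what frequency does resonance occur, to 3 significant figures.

ω₀ = 1/√(LC) = 1/√(5.5e-05 × 7.3e-10) = 4.991e+06 rad/s
f₀ = ω₀/(2π) = 794 kHz

794 kHz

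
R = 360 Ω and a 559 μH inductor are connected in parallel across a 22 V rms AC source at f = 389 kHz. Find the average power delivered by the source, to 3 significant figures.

1.34 W

ω = 2πf = 2.444e+06 rad/s
X_L = ωL = 1370 Ω
Parallel: admittances add. Y = 1/R + 1/(jωL)
Y = (0.00278 − j0.000732) S
|Y| = 0.00287 S → |Z| = 1/|Y| = 348 Ω, ∠Z = −∠Y = 14.8°
I = V/|Z| = 63.2 mA
P = VI cos φ = 22 × 0.0632 × cos(14.8°) = 1.34 W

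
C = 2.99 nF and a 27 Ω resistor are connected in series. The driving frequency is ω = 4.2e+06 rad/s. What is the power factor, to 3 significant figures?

X_C = 1/(ωC) = 79.6 Ω
Z = 27.0 − j79.6 Ω
|Z| = √(27.0² + 79.6²) = 84.1 Ω
∠Z = arctan(-79.6/27.0) = -71.3°
cos φ = cos(-71.3°) = 0.321

0.321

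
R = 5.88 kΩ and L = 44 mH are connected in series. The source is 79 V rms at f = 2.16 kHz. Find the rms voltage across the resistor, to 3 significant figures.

78.6 V

ω = 2πf = 13570 rad/s
X_L = ωL = 597 Ω
Z = 5880 + j597 Ω
|Z| = √(5880² + 597²) = 5910 Ω
I = V/|Z| = 13.4 mA
V_R = I·|Z_R| = 0.0134 × 5880 = 78.6 V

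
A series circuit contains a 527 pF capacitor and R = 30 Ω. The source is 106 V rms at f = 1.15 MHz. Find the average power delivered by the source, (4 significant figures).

ω = 2πf = 7.226e+06 rad/s
X_C = 1/(ωC) = 262.6 Ω
Z = 30.00 − j262.6 Ω
|Z| = √(30.00² + 262.6²) = 264.3 Ω
∠Z = arctan(-262.6/30.00) = -83.48°
I = V/|Z| = 401.0 mA
P = VI cos φ = 106 × 0.4010 × cos(-83.48°) = 4.825 W

4.825 W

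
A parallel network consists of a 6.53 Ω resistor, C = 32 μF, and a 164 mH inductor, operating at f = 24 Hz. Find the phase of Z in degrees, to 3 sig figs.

13.1°

ω = 2πf = 150.8 rad/s
X_L = ωL = 24.7 Ω
X_C = 1/(ωC) = 207 Ω
Parallel: admittances add. Y = 1/R + 1/(jωL) + jωC
Y = (0.153 − j0.0356) S
|Y| = 0.157 S → |Z| = 1/|Y| = 6.36 Ω, ∠Z = −∠Y = 13.1°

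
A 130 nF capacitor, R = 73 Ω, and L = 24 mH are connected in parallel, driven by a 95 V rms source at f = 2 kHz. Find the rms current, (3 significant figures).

ω = 2πf = 12570 rad/s
X_L = ωL = 302 Ω
X_C = 1/(ωC) = 612 Ω
Parallel: admittances add. Y = 1/R + 1/(jωL) + jωC
Y = (0.0137 − j0.00168) S
|Y| = 0.0138 S → |Z| = 1/|Y| = 72.5 Ω, ∠Z = −∠Y = 7.00°
I = V/|Z| = 95/72.5 = 1.31 A

1.31 A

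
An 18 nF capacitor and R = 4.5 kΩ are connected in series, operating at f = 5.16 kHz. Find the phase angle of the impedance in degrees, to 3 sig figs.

-20.8°

ω = 2πf = 32420 rad/s
X_C = 1/(ωC) = 1710 Ω
Z = 4500 − j1710 Ω
|Z| = √(4500² + 1710²) = 4820 Ω
∠Z = arctan(-1710/4500) = -20.8°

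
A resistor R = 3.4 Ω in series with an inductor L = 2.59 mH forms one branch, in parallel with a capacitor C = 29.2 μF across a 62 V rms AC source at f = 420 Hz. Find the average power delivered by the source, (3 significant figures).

ω = 2πf = 2639 rad/s
X_L = ωL = 6.83 Ω
X_C = 1/(ωC) = 13.0 Ω
Branch 1 (R+jX_L): Z₁ = 3.40 + j6.83 Ω, |Z₁| = 7.63 Ω
Branch 2 (−jX_C): Z₂ = −j13.0 Ω
Parallel: Z = Z₁Z₂/(Z₁+Z₂), |Z| = 14.1 Ω, ∠Z = 34.6°
I = V/|Z| = 4.39 A
P = VI cos φ = 62 × 4.39 × cos(34.6°) = 224 W

224 W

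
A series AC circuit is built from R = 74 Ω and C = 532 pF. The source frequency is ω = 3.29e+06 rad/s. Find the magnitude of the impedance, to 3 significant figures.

X_C = 1/(ωC) = 571 Ω
Z = 74.0 − j571 Ω
|Z| = √(74.0² + 571²) = 576 Ω

576 Ω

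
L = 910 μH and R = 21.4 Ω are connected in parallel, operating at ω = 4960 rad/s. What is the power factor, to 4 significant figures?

0.2064

X_L = ωL = 4.514 Ω
Parallel: admittances add. Y = 1/R + 1/(jωL)
Y = (0.04673 − j0.2216) S
|Y| = 0.2264 S → |Z| = 1/|Y| = 4.416 Ω, ∠Z = −∠Y = 78.09°
cos φ = cos(78.09°) = 0.2064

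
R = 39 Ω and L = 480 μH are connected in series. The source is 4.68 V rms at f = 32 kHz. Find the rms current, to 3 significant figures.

45.0 mA

ω = 2πf = 201100 rad/s
X_L = ωL = 96.5 Ω
Z = 39.0 + j96.5 Ω
|Z| = √(39.0² + 96.5²) = 104 Ω
I = V/|Z| = 4.68/104 = 45.0 mA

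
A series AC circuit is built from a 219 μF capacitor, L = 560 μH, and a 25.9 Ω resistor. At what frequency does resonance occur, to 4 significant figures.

454.5 Hz

ω₀ = 1/√(LC) = 1/√(0.00056 × 0.000219) = 2856 rad/s
f₀ = ω₀/(2π) = 454.5 Hz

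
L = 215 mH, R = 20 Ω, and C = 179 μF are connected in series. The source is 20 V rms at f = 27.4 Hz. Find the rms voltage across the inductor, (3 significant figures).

36.1 V

ω = 2πf = 172.2 rad/s
X_L = ωL = 37.0 Ω
X_C = 1/(ωC) = 32.5 Ω
Net reactance X = X_L − X_C = 4.56 Ω
Z = 20.0 + j4.56 Ω
|Z| = √(20.0² + 4.56²) = 20.5 Ω
I = V/|Z| = 975 mA
V_L = I·|Z_L| = 0.975 × 37.0 = 36.1 V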